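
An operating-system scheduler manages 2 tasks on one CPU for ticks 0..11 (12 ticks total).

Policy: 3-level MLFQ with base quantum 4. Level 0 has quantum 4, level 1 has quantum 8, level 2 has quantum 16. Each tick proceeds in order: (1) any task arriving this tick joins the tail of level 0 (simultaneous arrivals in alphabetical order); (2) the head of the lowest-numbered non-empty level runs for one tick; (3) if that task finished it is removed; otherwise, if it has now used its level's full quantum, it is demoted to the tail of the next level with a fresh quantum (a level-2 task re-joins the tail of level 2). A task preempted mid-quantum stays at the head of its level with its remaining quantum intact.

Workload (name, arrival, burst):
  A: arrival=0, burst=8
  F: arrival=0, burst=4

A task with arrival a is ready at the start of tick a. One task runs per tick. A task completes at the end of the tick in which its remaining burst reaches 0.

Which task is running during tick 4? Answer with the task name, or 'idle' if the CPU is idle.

running at tick 4 = F

t=0: L0/L1/L2 = AF/-/- → run A
t=1: L0/L1/L2 = AF/-/- → run A
t=2: L0/L1/L2 = AF/-/- → run A
t=3: L0/L1/L2 = AF/-/- → run A
t=4: L0/L1/L2 = F/A/- → run F
t=5: L0/L1/L2 = F/A/- → run F
t=6: L0/L1/L2 = F/A/- → run F
t=7: L0/L1/L2 = F/A/- → run F
t=8: L0/L1/L2 = -/A/- → run A
t=9: L0/L1/L2 = -/A/- → run A
t=10: L0/L1/L2 = -/A/- → run A
t=11: L0/L1/L2 = -/A/- → run A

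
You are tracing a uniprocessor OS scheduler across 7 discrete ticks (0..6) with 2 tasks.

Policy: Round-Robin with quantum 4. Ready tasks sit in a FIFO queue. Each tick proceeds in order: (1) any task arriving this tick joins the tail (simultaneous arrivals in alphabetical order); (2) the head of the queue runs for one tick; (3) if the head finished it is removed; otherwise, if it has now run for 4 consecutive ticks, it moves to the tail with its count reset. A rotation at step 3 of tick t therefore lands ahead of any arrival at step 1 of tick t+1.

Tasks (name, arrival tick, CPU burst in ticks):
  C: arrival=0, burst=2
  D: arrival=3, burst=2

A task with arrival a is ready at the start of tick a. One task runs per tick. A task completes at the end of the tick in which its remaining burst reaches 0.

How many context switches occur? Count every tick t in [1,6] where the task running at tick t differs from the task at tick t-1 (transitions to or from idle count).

t=0: queue=[C] q_used=0 → run C
t=1: queue=[C] q_used=1 → run C
t=2: (idle)
t=3: queue=[D] q_used=0 → run D
t=4: queue=[D] q_used=1 → run D
t=5: (idle)
t=6: (idle)

context switches = 3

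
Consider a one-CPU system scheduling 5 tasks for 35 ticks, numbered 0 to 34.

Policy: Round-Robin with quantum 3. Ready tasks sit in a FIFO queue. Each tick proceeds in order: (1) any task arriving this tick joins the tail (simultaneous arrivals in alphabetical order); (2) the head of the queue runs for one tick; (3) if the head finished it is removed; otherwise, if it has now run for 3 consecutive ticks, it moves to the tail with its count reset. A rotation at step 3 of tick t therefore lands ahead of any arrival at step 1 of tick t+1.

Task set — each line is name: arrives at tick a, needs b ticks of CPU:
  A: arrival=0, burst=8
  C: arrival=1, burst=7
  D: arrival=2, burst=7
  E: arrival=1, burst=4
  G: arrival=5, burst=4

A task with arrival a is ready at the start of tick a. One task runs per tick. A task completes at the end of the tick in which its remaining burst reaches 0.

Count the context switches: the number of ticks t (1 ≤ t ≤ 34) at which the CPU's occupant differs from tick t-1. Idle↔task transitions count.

context switches = 13

t=0: queue=[A] q_used=0 → run A
t=1: queue=[A,C,E] q_used=1 → run A
t=2: queue=[A,C,E,D] q_used=2 → run A
t=3: queue=[C,E,D,A] q_used=0 → run C
t=4: queue=[C,E,D,A] q_used=1 → run C
t=5: queue=[C,E,D,A,G] q_used=2 → run C
t=6: queue=[E,D,A,G,C] q_used=0 → run E
t=7: queue=[E,D,A,G,C] q_used=1 → run E
t=8: queue=[E,D,A,G,C] q_used=2 → run E
t=9: queue=[D,A,G,C,E] q_used=0 → run D
t=10: queue=[D,A,G,C,E] q_used=1 → run D
t=11: queue=[D,A,G,C,E] q_used=2 → run D
t=12: queue=[A,G,C,E,D] q_used=0 → run A
t=13: queue=[A,G,C,E,D] q_used=1 → run A
t=14: queue=[A,G,C,E,D] q_used=2 → run A
t=15: queue=[G,C,E,D,A] q_used=0 → run G
t=16: queue=[G,C,E,D,A] q_used=1 → run G
t=17: queue=[G,C,E,D,A] q_used=2 → run G
t=18: queue=[C,E,D,A,G] q_used=0 → run C
t=19: queue=[C,E,D,A,G] q_used=1 → run C
t=20: queue=[C,E,D,A,G] q_used=2 → run C
t=21: queue=[E,D,A,G,C] q_used=0 → run E
t=22: queue=[D,A,G,C] q_used=0 → run D
t=23: queue=[D,A,G,C] q_used=1 → run D
t=24: queue=[D,A,G,C] q_used=2 → run D
t=25: queue=[A,G,C,D] q_used=0 → run A
t=26: queue=[A,G,C,D] q_used=1 → run A
t=27: queue=[G,C,D] q_used=0 → run G
t=28: queue=[C,D] q_used=0 → run C
t=29: queue=[D] q_used=0 → run D
t=30: (idle)
t=31: (idle)
t=32: (idle)
t=33: (idle)
t=34: (idle)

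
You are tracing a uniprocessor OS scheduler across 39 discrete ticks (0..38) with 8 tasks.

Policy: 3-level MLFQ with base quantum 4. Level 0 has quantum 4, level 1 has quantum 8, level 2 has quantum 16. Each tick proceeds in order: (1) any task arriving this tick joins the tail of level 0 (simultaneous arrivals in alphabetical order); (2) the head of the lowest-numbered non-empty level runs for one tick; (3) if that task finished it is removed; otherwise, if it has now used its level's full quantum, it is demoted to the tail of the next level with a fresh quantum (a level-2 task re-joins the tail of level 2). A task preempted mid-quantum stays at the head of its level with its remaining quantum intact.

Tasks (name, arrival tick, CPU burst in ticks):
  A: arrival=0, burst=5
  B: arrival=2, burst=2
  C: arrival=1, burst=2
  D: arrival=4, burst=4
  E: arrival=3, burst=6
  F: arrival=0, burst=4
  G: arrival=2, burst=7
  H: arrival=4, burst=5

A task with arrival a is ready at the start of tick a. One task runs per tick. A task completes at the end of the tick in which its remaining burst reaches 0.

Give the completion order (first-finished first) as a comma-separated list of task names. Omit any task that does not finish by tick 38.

t=0: L0/L1/L2 = AF/-/- → run A
t=1: L0/L1/L2 = AFC/-/- → run A
t=2: L0/L1/L2 = AFCBG/-/- → run A
t=3: L0/L1/L2 = AFCBGE/-/- → run A
t=4: L0/L1/L2 = FCBGEDH/A/- → run F
t=5: L0/L1/L2 = FCBGEDH/A/- → run F
t=6: L0/L1/L2 = FCBGEDH/A/- → run F
t=7: L0/L1/L2 = FCBGEDH/A/- → run F
t=8: L0/L1/L2 = CBGEDH/A/- → run C
t=9: L0/L1/L2 = CBGEDH/A/- → run C
t=10: L0/L1/L2 = BGEDH/A/- → run B
t=11: L0/L1/L2 = BGEDH/A/- → run B
t=12: L0/L1/L2 = GEDH/A/- → run G
t=13: L0/L1/L2 = GEDH/A/- → run G
t=14: L0/L1/L2 = GEDH/A/- → run G
t=15: L0/L1/L2 = GEDH/A/- → run G
t=16: L0/L1/L2 = EDH/AG/- → run E
t=17: L0/L1/L2 = EDH/AG/- → run E
t=18: L0/L1/L2 = EDH/AG/- → run E
t=19: L0/L1/L2 = EDH/AG/- → run E
t=20: L0/L1/L2 = DH/AGE/- → run D
t=21: L0/L1/L2 = DH/AGE/- → run D
t=22: L0/L1/L2 = DH/AGE/- → run D
t=23: L0/L1/L2 = DH/AGE/- → run D
t=24: L0/L1/L2 = H/AGE/- → run H
t=25: L0/L1/L2 = H/AGE/- → run H
t=26: L0/L1/L2 = H/AGE/- → run H
t=27: L0/L1/L2 = H/AGE/- → run H
t=28: L0/L1/L2 = -/AGEH/- → run A
t=29: L0/L1/L2 = -/GEH/- → run G
t=30: L0/L1/L2 = -/GEH/- → run G
t=31: L0/L1/L2 = -/GEH/- → run G
t=32: L0/L1/L2 = -/EH/- → run E
t=33: L0/L1/L2 = -/EH/- → run E
t=34: L0/L1/L2 = -/H/- → run H
t=35: (idle)
t=36: (idle)
t=37: (idle)
t=38: (idle)

completion order = F, C, B, D, A, G, E, H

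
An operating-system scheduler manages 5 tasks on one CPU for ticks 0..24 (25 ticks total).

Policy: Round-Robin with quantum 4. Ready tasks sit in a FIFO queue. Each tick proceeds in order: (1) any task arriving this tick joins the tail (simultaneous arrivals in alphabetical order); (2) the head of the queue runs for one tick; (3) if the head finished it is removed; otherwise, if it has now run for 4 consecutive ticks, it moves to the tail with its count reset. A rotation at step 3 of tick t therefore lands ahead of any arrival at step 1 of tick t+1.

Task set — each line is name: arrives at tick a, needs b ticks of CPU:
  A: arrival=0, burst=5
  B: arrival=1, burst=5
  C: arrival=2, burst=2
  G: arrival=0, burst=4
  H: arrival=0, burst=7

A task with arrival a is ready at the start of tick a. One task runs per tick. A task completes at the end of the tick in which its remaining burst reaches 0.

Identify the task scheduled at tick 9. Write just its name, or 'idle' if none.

t=0: queue=[A,G,H] q_used=0 → run A
t=1: queue=[A,G,H,B] q_used=1 → run A
t=2: queue=[A,G,H,B,C] q_used=2 → run A
t=3: queue=[A,G,H,B,C] q_used=3 → run A
t=4: queue=[G,H,B,C,A] q_used=0 → run G
t=5: queue=[G,H,B,C,A] q_used=1 → run G
t=6: queue=[G,H,B,C,A] q_used=2 → run G
t=7: queue=[G,H,B,C,A] q_used=3 → run G
t=8: queue=[H,B,C,A] q_used=0 → run H
t=9: queue=[H,B,C,A] q_used=1 → run H
t=10: queue=[H,B,C,A] q_used=2 → run H
t=11: queue=[H,B,C,A] q_used=3 → run H
t=12: queue=[B,C,A,H] q_used=0 → run B
t=13: queue=[B,C,A,H] q_used=1 → run B
t=14: queue=[B,C,A,H] q_used=2 → run B
t=15: queue=[B,C,A,H] q_used=3 → run B
t=16: queue=[C,A,H,B] q_used=0 → run C
t=17: queue=[C,A,H,B] q_used=1 → run C
t=18: queue=[A,H,B] q_used=0 → run A
t=19: queue=[H,B] q_used=0 → run H
t=20: queue=[H,B] q_used=1 → run H
t=21: queue=[H,B] q_used=2 → run H
t=22: queue=[B] q_used=0 → run B
t=23: (idle)
t=24: (idle)

running at tick 9 = H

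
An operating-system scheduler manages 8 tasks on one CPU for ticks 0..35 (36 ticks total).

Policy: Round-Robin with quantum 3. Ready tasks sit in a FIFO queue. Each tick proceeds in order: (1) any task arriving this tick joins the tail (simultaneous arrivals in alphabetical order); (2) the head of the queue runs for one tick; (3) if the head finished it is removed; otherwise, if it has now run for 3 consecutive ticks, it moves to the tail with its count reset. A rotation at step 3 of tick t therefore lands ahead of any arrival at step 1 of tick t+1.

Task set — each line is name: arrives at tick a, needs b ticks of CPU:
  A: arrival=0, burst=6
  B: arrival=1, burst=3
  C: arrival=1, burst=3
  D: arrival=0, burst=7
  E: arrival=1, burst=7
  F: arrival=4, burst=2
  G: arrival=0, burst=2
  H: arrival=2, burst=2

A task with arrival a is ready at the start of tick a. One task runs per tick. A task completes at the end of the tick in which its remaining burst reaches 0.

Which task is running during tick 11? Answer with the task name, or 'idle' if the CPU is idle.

running at tick 11 = C

t=0: queue=[A,D,G] q_used=0 → run A
t=1: queue=[A,D,G,B,C,E] q_used=1 → run A
t=2: queue=[A,D,G,B,C,E,H] q_used=2 → run A
t=3: queue=[D,G,B,C,E,H,A] q_used=0 → run D
t=4: queue=[D,G,B,C,E,H,A,F] q_used=1 → run D
t=5: queue=[D,G,B,C,E,H,A,F] q_used=2 → run D
t=6: queue=[G,B,C,E,H,A,F,D] q_used=0 → run G
t=7: queue=[G,B,C,E,H,A,F,D] q_used=1 → run G
t=8: queue=[B,C,E,H,A,F,D] q_used=0 → run B
t=9: queue=[B,C,E,H,A,F,D] q_used=1 → run B
t=10: queue=[B,C,E,H,A,F,D] q_used=2 → run B
t=11: queue=[C,E,H,A,F,D] q_used=0 → run C
t=12: queue=[C,E,H,A,F,D] q_used=1 → run C
t=13: queue=[C,E,H,A,F,D] q_used=2 → run C
t=14: queue=[E,H,A,F,D] q_used=0 → run E
t=15: queue=[E,H,A,F,D] q_used=1 → run E
t=16: queue=[E,H,A,F,D] q_used=2 → run E
t=17: queue=[H,A,F,D,E] q_used=0 → run H
t=18: queue=[H,A,F,D,E] q_used=1 → run H
t=19: queue=[A,F,D,E] q_used=0 → run A
t=20: queue=[A,F,D,E] q_used=1 → run A
t=21: queue=[A,F,D,E] q_used=2 → run A
t=22: queue=[F,D,E] q_used=0 → run F
t=23: queue=[F,D,E] q_used=1 → run F
t=24: queue=[D,E] q_used=0 → run D
t=25: queue=[D,E] q_used=1 → run D
t=26: queue=[D,E] q_used=2 → run D
t=27: queue=[E,D] q_used=0 → run E
t=28: queue=[E,D] q_used=1 → run E
t=29: queue=[E,D] q_used=2 → run E
t=30: queue=[D,E] q_used=0 → run D
t=31: queue=[E] q_used=0 → run E
t=32: (idle)
t=33: (idle)
t=34: (idle)
t=35: (idle)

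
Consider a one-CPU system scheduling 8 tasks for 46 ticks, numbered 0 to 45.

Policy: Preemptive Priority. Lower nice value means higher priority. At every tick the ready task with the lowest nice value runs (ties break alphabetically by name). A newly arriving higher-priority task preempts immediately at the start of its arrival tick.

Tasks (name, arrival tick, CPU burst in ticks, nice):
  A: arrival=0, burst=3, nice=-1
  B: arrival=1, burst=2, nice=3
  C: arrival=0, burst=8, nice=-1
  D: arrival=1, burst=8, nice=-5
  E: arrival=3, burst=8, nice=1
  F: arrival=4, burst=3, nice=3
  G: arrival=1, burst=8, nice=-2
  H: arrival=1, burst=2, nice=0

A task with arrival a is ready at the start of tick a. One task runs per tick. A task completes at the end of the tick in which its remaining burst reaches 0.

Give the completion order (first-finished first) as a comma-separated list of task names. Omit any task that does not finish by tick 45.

t=0: ready={A,C} → run A
t=1: ready={A,B,C,D,G,H} → run D
t=2: ready={A,B,C,D,G,H} → run D
t=3: ready={A,B,C,D,E,G,H} → run D
t=4: ready={A,B,C,D,E,F,G,H} → run D
t=5: ready={A,B,C,D,E,F,G,H} → run D
t=6: ready={A,B,C,D,E,F,G,H} → run D
t=7: ready={A,B,C,D,E,F,G,H} → run D
t=8: ready={A,B,C,D,E,F,G,H} → run D
t=9: ready={A,B,C,E,F,G,H} → run G
t=10: ready={A,B,C,E,F,G,H} → run G
t=11: ready={A,B,C,E,F,G,H} → run G
t=12: ready={A,B,C,E,F,G,H} → run G
t=13: ready={A,B,C,E,F,G,H} → run G
t=14: ready={A,B,C,E,F,G,H} → run G
t=15: ready={A,B,C,E,F,G,H} → run G
t=16: ready={A,B,C,E,F,G,H} → run G
t=17: ready={A,B,C,E,F,H} → run A
t=18: ready={A,B,C,E,F,H} → run A
t=19: ready={B,C,E,F,H} → run C
t=20: ready={B,C,E,F,H} → run C
t=21: ready={B,C,E,F,H} → run C
t=22: ready={B,C,E,F,H} → run C
t=23: ready={B,C,E,F,H} → run C
t=24: ready={B,C,E,F,H} → run C
t=25: ready={B,C,E,F,H} → run C
t=26: ready={B,C,E,F,H} → run C
t=27: ready={B,E,F,H} → run H
t=28: ready={B,E,F,H} → run H
t=29: ready={B,E,F} → run E
t=30: ready={B,E,F} → run E
t=31: ready={B,E,F} → run E
t=32: ready={B,E,F} → run E
t=33: ready={B,E,F} → run E
t=34: ready={B,E,F} → run E
t=35: ready={B,E,F} → run E
t=36: ready={B,E,F} → run E
t=37: ready={B,F} → run B
t=38: ready={B,F} → run B
t=39: ready={F} → run F
t=40: ready={F} → run F
t=41: ready={F} → run F
t=42: (idle)
t=43: (idle)
t=44: (idle)
t=45: (idle)

completion order = D, G, A, C, H, E, B, F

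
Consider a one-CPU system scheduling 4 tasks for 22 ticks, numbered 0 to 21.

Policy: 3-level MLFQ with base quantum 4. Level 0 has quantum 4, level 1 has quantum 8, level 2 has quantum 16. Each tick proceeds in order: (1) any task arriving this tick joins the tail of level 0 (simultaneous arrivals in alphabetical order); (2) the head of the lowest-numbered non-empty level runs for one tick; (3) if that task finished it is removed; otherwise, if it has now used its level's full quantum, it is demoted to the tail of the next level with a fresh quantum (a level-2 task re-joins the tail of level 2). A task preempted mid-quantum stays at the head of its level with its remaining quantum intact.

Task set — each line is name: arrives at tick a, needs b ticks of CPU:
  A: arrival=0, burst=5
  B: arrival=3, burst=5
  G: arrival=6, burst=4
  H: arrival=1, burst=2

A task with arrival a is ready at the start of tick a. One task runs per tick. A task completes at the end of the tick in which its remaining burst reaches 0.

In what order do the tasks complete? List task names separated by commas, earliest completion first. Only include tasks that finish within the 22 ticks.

t=0: L0/L1/L2 = A/-/- → run A
t=1: L0/L1/L2 = AH/-/- → run A
t=2: L0/L1/L2 = AH/-/- → run A
t=3: L0/L1/L2 = AHB/-/- → run A
t=4: L0/L1/L2 = HB/A/- → run H
t=5: L0/L1/L2 = HB/A/- → run H
t=6: L0/L1/L2 = BG/A/- → run B
t=7: L0/L1/L2 = BG/A/- → run B
t=8: L0/L1/L2 = BG/A/- → run B
t=9: L0/L1/L2 = BG/A/- → run B
t=10: L0/L1/L2 = G/AB/- → run G
t=11: L0/L1/L2 = G/AB/- → run G
t=12: L0/L1/L2 = G/AB/- → run G
t=13: L0/L1/L2 = G/AB/- → run G
t=14: L0/L1/L2 = -/AB/- → run A
t=15: L0/L1/L2 = -/B/- → run B
t=16: (idle)
t=17: (idle)
t=18: (idle)
t=19: (idle)
t=20: (idle)
t=21: (idle)

completion order = H, G, A, B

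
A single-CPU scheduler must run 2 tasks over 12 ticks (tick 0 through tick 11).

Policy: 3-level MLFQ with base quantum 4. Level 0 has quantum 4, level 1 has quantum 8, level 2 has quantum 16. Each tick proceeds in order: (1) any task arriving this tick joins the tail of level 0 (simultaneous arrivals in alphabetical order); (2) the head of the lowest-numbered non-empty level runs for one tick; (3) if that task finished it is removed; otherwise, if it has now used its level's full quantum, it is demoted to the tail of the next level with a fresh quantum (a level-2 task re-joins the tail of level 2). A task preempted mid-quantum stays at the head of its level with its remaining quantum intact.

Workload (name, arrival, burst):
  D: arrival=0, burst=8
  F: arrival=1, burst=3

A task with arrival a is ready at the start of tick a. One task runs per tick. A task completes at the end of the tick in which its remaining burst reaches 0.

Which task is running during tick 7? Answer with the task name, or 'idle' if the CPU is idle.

t=0: L0/L1/L2 = D/-/- → run D
t=1: L0/L1/L2 = DF/-/- → run D
t=2: L0/L1/L2 = DF/-/- → run D
t=3: L0/L1/L2 = DF/-/- → run D
t=4: L0/L1/L2 = F/D/- → run F
t=5: L0/L1/L2 = F/D/- → run F
t=6: L0/L1/L2 = F/D/- → run F
t=7: L0/L1/L2 = -/D/- → run D
t=8: L0/L1/L2 = -/D/- → run D
t=9: L0/L1/L2 = -/D/- → run D
t=10: L0/L1/L2 = -/D/- → run D
t=11: (idle)

running at tick 7 = D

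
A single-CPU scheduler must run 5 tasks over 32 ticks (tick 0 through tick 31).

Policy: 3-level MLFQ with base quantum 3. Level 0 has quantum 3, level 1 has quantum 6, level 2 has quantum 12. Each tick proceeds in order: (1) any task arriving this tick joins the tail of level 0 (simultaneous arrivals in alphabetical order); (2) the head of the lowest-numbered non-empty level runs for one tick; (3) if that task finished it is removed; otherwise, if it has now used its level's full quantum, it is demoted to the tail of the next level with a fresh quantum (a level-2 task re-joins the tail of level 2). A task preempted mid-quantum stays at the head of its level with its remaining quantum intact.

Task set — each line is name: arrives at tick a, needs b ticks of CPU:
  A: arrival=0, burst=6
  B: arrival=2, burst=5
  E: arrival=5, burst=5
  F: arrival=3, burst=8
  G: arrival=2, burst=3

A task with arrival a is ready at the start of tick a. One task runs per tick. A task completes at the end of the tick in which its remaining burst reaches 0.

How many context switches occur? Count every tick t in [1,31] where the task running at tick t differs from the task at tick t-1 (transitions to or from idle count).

t=0: L0/L1/L2 = A/-/- → run A
t=1: L0/L1/L2 = A/-/- → run A
t=2: L0/L1/L2 = ABG/-/- → run A
t=3: L0/L1/L2 = BGF/A/- → run B
t=4: L0/L1/L2 = BGF/A/- → run B
t=5: L0/L1/L2 = BGFE/A/- → run B
t=6: L0/L1/L2 = GFE/AB/- → run G
t=7: L0/L1/L2 = GFE/AB/- → run G
t=8: L0/L1/L2 = GFE/AB/- → run G
t=9: L0/L1/L2 = FE/AB/- → run F
t=10: L0/L1/L2 = FE/AB/- → run F
t=11: L0/L1/L2 = FE/AB/- → run F
t=12: L0/L1/L2 = E/ABF/- → run E
t=13: L0/L1/L2 = E/ABF/- → run E
t=14: L0/L1/L2 = E/ABF/- → run E
t=15: L0/L1/L2 = -/ABFE/- → run A
t=16: L0/L1/L2 = -/ABFE/- → run A
t=17: L0/L1/L2 = -/ABFE/- → run A
t=18: L0/L1/L2 = -/BFE/- → run B
t=19: L0/L1/L2 = -/BFE/- → run B
t=20: L0/L1/L2 = -/FE/- → run F
t=21: L0/L1/L2 = -/FE/- → run F
t=22: L0/L1/L2 = -/FE/- → run F
t=23: L0/L1/L2 = -/FE/- → run F
t=24: L0/L1/L2 = -/FE/- → run F
t=25: L0/L1/L2 = -/E/- → run E
t=26: L0/L1/L2 = -/E/- → run E
t=27: (idle)
t=28: (idle)
t=29: (idle)
t=30: (idle)
t=31: (idle)

context switches = 9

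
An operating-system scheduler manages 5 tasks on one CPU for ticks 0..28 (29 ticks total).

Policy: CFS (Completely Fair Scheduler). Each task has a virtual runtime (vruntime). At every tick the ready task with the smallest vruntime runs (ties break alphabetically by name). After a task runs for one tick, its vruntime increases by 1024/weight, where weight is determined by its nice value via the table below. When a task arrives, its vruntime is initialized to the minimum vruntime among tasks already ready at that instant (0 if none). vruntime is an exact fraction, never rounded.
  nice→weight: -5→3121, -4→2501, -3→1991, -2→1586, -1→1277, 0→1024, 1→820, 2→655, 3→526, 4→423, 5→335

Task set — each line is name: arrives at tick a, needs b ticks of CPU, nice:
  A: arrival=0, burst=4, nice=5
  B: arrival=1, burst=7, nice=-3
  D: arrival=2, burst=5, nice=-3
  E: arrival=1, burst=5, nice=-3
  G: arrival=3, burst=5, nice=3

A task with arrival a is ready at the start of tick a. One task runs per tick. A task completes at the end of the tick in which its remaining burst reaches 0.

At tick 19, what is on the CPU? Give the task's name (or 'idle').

running at tick 19 = B

t=0: vr[A=0] → run A
t=1: vr[A=1024/335 B=1024/335 E=1024/335] → run A
t=2: vr[A=2048/335 B=1024/335 D=1024/335 E=1024/335] → run B
t=3: vr[A=2048/335 B=2381824/666985 D=1024/335 E=1024/335 G=1024/335] → run D
t=4: vr[A=2048/335 B=2381824/666985 D=2381824/666985 E=1024/335 G=1024/335] → run E
t=5: vr[A=2048/335 B=2381824/666985 D=2381824/666985 E=2381824/666985 G=1024/335] → run G
t=6: vr[A=2048/335 B=2381824/666985 D=2381824/666985 E=2381824/666985 G=440832/88105] → run B
t=7: vr[A=2048/335 B=2724864/666985 D=2381824/666985 E=2381824/666985 G=440832/88105] → run D
t=8: vr[A=2048/335 B=2724864/666985 D=2724864/666985 E=2381824/666985 G=440832/88105] → run E
t=9: vr[A=2048/335 B=2724864/666985 D=2724864/666985 E=2724864/666985 G=440832/88105] → run B
t=10: vr[A=2048/335 B=3067904/666985 D=2724864/666985 E=2724864/666985 G=440832/88105] → run D
t=11: vr[A=2048/335 B=3067904/666985 D=3067904/666985 E=2724864/666985 G=440832/88105] → run E
t=12: vr[A=2048/335 B=3067904/666985 D=3067904/666985 E=3067904/666985 G=440832/88105] → run B
t=13: vr[A=2048/335 B=3410944/666985 D=3067904/666985 E=3067904/666985 G=440832/88105] → run D
t=14: vr[A=2048/335 B=3410944/666985 D=3410944/666985 E=3067904/666985 G=440832/88105] → run E
t=15: vr[A=2048/335 B=3410944/666985 D=3410944/666985 E=3410944/666985 G=440832/88105] → run G
t=16: vr[A=2048/335 B=3410944/666985 D=3410944/666985 E=3410944/666985 G=612352/88105] → run B
t=17: vr[A=2048/335 B=3753984/666985 D=3410944/666985 E=3410944/666985 G=612352/88105] → run D
t=18: vr[A=2048/335 B=3753984/666985 E=3410944/666985 G=612352/88105] → run E
t=19: vr[A=2048/335 B=3753984/666985 G=612352/88105] → run B
t=20: vr[A=2048/335 B=4097024/666985 G=612352/88105] → run A
t=21: vr[A=3072/335 B=4097024/666985 G=612352/88105] → run B
t=22: vr[A=3072/335 G=612352/88105] → run G
t=23: vr[A=3072/335 G=783872/88105] → run G
t=24: vr[A=3072/335 G=955392/88105] → run A
t=25: vr[G=955392/88105] → run G
t=26: (idle)
t=27: (idle)
t=28: (idle)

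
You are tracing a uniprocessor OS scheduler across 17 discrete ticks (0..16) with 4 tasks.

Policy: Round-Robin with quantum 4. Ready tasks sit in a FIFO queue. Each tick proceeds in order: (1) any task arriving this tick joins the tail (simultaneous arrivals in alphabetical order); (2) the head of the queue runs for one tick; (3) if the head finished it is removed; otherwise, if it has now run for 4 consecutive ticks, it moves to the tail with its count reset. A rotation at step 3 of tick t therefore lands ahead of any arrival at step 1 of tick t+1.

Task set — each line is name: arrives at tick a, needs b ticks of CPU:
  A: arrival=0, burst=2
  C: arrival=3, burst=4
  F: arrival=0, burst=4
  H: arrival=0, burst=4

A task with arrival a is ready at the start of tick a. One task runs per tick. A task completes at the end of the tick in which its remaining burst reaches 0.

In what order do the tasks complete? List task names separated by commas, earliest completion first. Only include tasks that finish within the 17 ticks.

t=0: queue=[A,F,H] q_used=0 → run A
t=1: queue=[A,F,H] q_used=1 → run A
t=2: queue=[F,H] q_used=0 → run F
t=3: queue=[F,H,C] q_used=1 → run F
t=4: queue=[F,H,C] q_used=2 → run F
t=5: queue=[F,H,C] q_used=3 → run F
t=6: queue=[H,C] q_used=0 → run H
t=7: queue=[H,C] q_used=1 → run H
t=8: queue=[H,C] q_used=2 → run H
t=9: queue=[H,C] q_used=3 → run H
t=10: queue=[C] q_used=0 → run C
t=11: queue=[C] q_used=1 → run C
t=12: queue=[C] q_used=2 → run C
t=13: queue=[C] q_used=3 → run C
t=14: (idle)
t=15: (idle)
t=16: (idle)

completion order = A, F, H, C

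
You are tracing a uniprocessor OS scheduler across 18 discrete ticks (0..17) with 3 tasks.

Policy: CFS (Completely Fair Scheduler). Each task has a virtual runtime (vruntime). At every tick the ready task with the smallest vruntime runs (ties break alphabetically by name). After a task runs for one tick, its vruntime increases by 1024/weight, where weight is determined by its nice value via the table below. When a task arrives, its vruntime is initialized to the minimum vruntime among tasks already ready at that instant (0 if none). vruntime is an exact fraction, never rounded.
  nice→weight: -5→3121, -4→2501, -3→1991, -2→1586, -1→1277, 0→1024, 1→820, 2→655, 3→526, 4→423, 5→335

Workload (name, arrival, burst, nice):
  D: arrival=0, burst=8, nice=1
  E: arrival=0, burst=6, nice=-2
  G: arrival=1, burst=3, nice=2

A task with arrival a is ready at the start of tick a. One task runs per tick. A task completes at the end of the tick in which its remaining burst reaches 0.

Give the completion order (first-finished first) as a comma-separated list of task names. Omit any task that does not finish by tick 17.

completion order = G, E, D

t=0: vr[D=0 E=0] → run D
t=1: vr[D=256/205 E=0 G=0] → run E
t=2: vr[D=256/205 E=512/793 G=0] → run G
t=3: vr[D=256/205 E=512/793 G=1024/655] → run E
t=4: vr[D=256/205 E=1024/793 G=1024/655] → run D
t=5: vr[D=512/205 E=1024/793 G=1024/655] → run E
t=6: vr[D=512/205 E=1536/793 G=1024/655] → run G
t=7: vr[D=512/205 E=1536/793 G=2048/655] → run E
t=8: vr[D=512/205 E=2048/793 G=2048/655] → run D
t=9: vr[D=768/205 E=2048/793 G=2048/655] → run E
t=10: vr[D=768/205 E=2560/793 G=2048/655] → run G
t=11: vr[D=768/205 E=2560/793] → run E
t=12: vr[D=768/205] → run D
t=13: vr[D=1024/205] → run D
t=14: vr[D=256/41] → run D
t=15: vr[D=1536/205] → run D
t=16: vr[D=1792/205] → run D
t=17: (idle)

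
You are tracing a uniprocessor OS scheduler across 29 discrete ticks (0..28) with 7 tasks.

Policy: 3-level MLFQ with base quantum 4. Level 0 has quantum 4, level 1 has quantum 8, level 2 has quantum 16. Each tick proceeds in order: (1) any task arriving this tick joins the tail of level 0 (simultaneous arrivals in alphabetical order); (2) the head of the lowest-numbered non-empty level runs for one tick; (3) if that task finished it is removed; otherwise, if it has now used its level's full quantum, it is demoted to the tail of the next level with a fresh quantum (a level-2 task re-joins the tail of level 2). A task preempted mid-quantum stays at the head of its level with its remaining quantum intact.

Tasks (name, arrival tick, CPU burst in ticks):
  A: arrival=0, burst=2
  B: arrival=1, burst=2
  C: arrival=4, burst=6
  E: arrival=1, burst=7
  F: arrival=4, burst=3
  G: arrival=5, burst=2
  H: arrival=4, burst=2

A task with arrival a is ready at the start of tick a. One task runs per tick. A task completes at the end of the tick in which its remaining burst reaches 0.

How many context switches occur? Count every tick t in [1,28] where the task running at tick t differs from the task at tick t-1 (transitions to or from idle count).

t=0: L0/L1/L2 = A/-/- → run A
t=1: L0/L1/L2 = ABE/-/- → run A
t=2: L0/L1/L2 = BE/-/- → run B
t=3: L0/L1/L2 = BE/-/- → run B
t=4: L0/L1/L2 = ECFH/-/- → run E
t=5: L0/L1/L2 = ECFHG/-/- → run E
t=6: L0/L1/L2 = ECFHG/-/- → run E
t=7: L0/L1/L2 = ECFHG/-/- → run E
t=8: L0/L1/L2 = CFHG/E/- → run C
t=9: L0/L1/L2 = CFHG/E/- → run C
t=10: L0/L1/L2 = CFHG/E/- → run C
t=11: L0/L1/L2 = CFHG/E/- → run C
t=12: L0/L1/L2 = FHG/EC/- → run F
t=13: L0/L1/L2 = FHG/EC/- → run F
t=14: L0/L1/L2 = FHG/EC/- → run F
t=15: L0/L1/L2 = HG/EC/- → run H
t=16: L0/L1/L2 = HG/EC/- → run H
t=17: L0/L1/L2 = G/EC/- → run G
t=18: L0/L1/L2 = G/EC/- → run G
t=19: L0/L1/L2 = -/EC/- → run E
t=20: L0/L1/L2 = -/EC/- → run E
t=21: L0/L1/L2 = -/EC/- → run E
t=22: L0/L1/L2 = -/C/- → run C
t=23: L0/L1/L2 = -/C/- → run C
t=24: (idle)
t=25: (idle)
t=26: (idle)
t=27: (idle)
t=28: (idle)

context switches = 9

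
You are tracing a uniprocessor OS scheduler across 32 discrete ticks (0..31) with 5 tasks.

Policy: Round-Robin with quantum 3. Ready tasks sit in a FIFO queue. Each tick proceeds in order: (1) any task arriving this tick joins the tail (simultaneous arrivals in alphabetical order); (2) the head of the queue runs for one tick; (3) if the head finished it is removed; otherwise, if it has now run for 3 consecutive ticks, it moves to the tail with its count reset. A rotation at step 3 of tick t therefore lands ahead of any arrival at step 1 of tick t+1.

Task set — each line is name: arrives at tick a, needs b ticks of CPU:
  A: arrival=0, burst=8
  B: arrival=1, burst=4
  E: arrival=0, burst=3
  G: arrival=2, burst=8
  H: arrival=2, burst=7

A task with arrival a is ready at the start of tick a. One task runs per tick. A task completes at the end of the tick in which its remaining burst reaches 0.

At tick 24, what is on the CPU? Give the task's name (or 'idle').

running at tick 24 = H

t=0: queue=[A,E] q_used=0 → run A
t=1: queue=[A,E,B] q_used=1 → run A
t=2: queue=[A,E,B,G,H] q_used=2 → run A
t=3: queue=[E,B,G,H,A] q_used=0 → run E
t=4: queue=[E,B,G,H,A] q_used=1 → run E
t=5: queue=[E,B,G,H,A] q_used=2 → run E
t=6: queue=[B,G,H,A] q_used=0 → run B
t=7: queue=[B,G,H,A] q_used=1 → run B
t=8: queue=[B,G,H,A] q_used=2 → run B
t=9: queue=[G,H,A,B] q_used=0 → run G
t=10: queue=[G,H,A,B] q_used=1 → run G
t=11: queue=[G,H,A,B] q_used=2 → run G
t=12: queue=[H,A,B,G] q_used=0 → run H
t=13: queue=[H,A,B,G] q_used=1 → run H
t=14: queue=[H,A,B,G] q_used=2 → run H
t=15: queue=[A,B,G,H] q_used=0 → run A
t=16: queue=[A,B,G,H] q_used=1 → run A
t=17: queue=[A,B,G,H] q_used=2 → run A
t=18: queue=[B,G,H,A] q_used=0 → run B
t=19: queue=[G,H,A] q_used=0 → run G
t=20: queue=[G,H,A] q_used=1 → run G
t=21: queue=[G,H,A] q_used=2 → run G
t=22: queue=[H,A,G] q_used=0 → run H
t=23: queue=[H,A,G] q_used=1 → run H
t=24: queue=[H,A,G] q_used=2 → run H
t=25: queue=[A,G,H] q_used=0 → run A
t=26: queue=[A,G,H] q_used=1 → run A
t=27: queue=[G,H] q_used=0 → run G
t=28: queue=[G,H] q_used=1 → run G
t=29: queue=[H] q_used=0 → run H
t=30: (idle)
t=31: (idle)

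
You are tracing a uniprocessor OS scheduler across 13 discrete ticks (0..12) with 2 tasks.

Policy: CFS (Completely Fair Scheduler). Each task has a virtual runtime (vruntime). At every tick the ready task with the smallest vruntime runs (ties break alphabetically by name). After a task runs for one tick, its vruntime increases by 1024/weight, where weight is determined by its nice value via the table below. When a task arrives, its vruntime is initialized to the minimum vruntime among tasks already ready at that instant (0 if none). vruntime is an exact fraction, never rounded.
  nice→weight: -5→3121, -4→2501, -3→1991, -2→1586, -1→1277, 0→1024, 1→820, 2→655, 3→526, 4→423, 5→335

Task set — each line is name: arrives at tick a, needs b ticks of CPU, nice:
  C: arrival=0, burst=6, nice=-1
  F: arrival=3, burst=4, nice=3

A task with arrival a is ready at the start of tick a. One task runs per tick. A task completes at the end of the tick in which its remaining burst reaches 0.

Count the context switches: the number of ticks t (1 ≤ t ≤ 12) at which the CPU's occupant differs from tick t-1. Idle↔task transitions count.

context switches = 4

t=0: vr[C=0] → run C
t=1: vr[C=1024/1277] → run C
t=2: vr[C=2048/1277] → run C
t=3: vr[C=3072/1277 F=3072/1277] → run C
t=4: vr[C=4096/1277 F=3072/1277] → run F
t=5: vr[C=4096/1277 F=1461760/335851] → run C
t=6: vr[C=5120/1277 F=1461760/335851] → run C
t=7: vr[F=1461760/335851] → run F
t=8: vr[F=2115584/335851] → run F
t=9: vr[F=2769408/335851] → run F
t=10: (idle)
t=11: (idle)
t=12: (idle)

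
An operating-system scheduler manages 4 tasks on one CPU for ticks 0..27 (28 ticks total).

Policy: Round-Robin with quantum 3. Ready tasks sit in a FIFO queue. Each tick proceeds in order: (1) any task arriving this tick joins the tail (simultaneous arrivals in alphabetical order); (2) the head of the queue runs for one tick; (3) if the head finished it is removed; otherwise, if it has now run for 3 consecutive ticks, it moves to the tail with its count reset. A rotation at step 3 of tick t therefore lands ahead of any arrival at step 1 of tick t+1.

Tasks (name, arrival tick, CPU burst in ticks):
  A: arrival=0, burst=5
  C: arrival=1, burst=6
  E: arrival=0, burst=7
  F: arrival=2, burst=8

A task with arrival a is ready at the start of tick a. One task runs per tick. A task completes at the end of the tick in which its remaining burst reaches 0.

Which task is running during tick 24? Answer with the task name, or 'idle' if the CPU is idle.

running at tick 24 = F

t=0: queue=[A,E] q_used=0 → run A
t=1: queue=[A,E,C] q_used=1 → run A
t=2: queue=[A,E,C,F] q_used=2 → run A
t=3: queue=[E,C,F,A] q_used=0 → run E
t=4: queue=[E,C,F,A] q_used=1 → run E
t=5: queue=[E,C,F,A] q_used=2 → run E
t=6: queue=[C,F,A,E] q_used=0 → run C
t=7: queue=[C,F,A,E] q_used=1 → run C
t=8: queue=[C,F,A,E] q_used=2 → run C
t=9: queue=[F,A,E,C] q_used=0 → run F
t=10: queue=[F,A,E,C] q_used=1 → run F
t=11: queue=[F,A,E,C] q_used=2 → run F
t=12: queue=[A,E,C,F] q_used=0 → run A
t=13: queue=[A,E,C,F] q_used=1 → run A
t=14: queue=[E,C,F] q_used=0 → run E
t=15: queue=[E,C,F] q_used=1 → run E
t=16: queue=[E,C,F] q_used=2 → run E
t=17: queue=[C,F,E] q_used=0 → run C
t=18: queue=[C,F,E] q_used=1 → run C
t=19: queue=[C,F,E] q_used=2 → run C
t=20: queue=[F,E] q_used=0 → run F
t=21: queue=[F,E] q_used=1 → run F
t=22: queue=[F,E] q_used=2 → run F
t=23: queue=[E,F] q_used=0 → run E
t=24: queue=[F] q_used=0 → run F
t=25: queue=[F] q_used=1 → run F
t=26: (idle)
t=27: (idle)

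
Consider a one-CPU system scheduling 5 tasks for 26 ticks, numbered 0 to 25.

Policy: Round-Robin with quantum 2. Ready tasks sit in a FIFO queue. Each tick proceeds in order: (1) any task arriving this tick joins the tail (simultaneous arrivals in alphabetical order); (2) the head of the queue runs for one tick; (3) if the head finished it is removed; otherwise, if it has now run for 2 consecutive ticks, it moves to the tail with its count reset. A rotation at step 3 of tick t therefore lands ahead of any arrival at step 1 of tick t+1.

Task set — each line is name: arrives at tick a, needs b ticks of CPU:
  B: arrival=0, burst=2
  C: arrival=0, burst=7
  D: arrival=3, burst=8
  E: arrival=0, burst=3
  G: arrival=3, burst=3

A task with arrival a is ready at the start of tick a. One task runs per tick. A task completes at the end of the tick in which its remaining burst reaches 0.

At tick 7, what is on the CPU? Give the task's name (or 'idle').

t=0: queue=[B,C,E] q_used=0 → run B
t=1: queue=[B,C,E] q_used=1 → run B
t=2: queue=[C,E] q_used=0 → run C
t=3: queue=[C,E,D,G] q_used=1 → run C
t=4: queue=[E,D,G,C] q_used=0 → run E
t=5: queue=[E,D,G,C] q_used=1 → run E
t=6: queue=[D,G,C,E] q_used=0 → run D
t=7: queue=[D,G,C,E] q_used=1 → run D
t=8: queue=[G,C,E,D] q_used=0 → run G
t=9: queue=[G,C,E,D] q_used=1 → run G
t=10: queue=[C,E,D,G] q_used=0 → run C
t=11: queue=[C,E,D,G] q_used=1 → run C
t=12: queue=[E,D,G,C] q_used=0 → run E
t=13: queue=[D,G,C] q_used=0 → run D
t=14: queue=[D,G,C] q_used=1 → run D
t=15: queue=[G,C,D] q_used=0 → run G
t=16: queue=[C,D] q_used=0 → run C
t=17: queue=[C,D] q_used=1 → run C
t=18: queue=[D,C] q_used=0 → run D
t=19: queue=[D,C] q_used=1 → run D
t=20: queue=[C,D] q_used=0 → run C
t=21: queue=[D] q_used=0 → run D
t=22: queue=[D] q_used=1 → run D
t=23: (idle)
t=24: (idle)
t=25: (idle)

running at tick 7 = D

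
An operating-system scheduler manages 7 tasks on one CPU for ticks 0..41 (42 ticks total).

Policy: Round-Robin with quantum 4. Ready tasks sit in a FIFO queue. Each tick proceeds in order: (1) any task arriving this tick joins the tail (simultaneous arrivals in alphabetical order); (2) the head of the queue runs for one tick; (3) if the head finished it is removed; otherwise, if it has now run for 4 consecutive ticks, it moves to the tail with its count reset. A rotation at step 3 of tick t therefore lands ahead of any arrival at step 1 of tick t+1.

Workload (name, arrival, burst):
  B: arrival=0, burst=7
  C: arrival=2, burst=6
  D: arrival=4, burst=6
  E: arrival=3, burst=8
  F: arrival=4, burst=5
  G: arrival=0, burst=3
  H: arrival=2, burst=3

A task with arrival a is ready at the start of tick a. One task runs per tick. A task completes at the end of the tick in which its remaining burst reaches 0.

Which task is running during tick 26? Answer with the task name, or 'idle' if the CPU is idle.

t=0: queue=[B,G] q_used=0 → run B
t=1: queue=[B,G] q_used=1 → run B
t=2: queue=[B,G,C,H] q_used=2 → run B
t=3: queue=[B,G,C,H,E] q_used=3 → run B
t=4: queue=[G,C,H,E,B,D,F] q_used=0 → run G
t=5: queue=[G,C,H,E,B,D,F] q_used=1 → run G
t=6: queue=[G,C,H,E,B,D,F] q_used=2 → run G
t=7: queue=[C,H,E,B,D,F] q_used=0 → run C
t=8: queue=[C,H,E,B,D,F] q_used=1 → run C
t=9: queue=[C,H,E,B,D,F] q_used=2 → run C
t=10: queue=[C,H,E,B,D,F] q_used=3 → run C
t=11: queue=[H,E,B,D,F,C] q_used=0 → run H
t=12: queue=[H,E,B,D,F,C] q_used=1 → run H
t=13: queue=[H,E,B,D,F,C] q_used=2 → run H
t=14: queue=[E,B,D,F,C] q_used=0 → run E
t=15: queue=[E,B,D,F,C] q_used=1 → run E
t=16: queue=[E,B,D,F,C] q_used=2 → run E
t=17: queue=[E,B,D,F,C] q_used=3 → run E
t=18: queue=[B,D,F,C,E] q_used=0 → run B
t=19: queue=[B,D,F,C,E] q_used=1 → run B
t=20: queue=[B,D,F,C,E] q_used=2 → run B
t=21: queue=[D,F,C,E] q_used=0 → run D
t=22: queue=[D,F,C,E] q_used=1 → run D
t=23: queue=[D,F,C,E] q_used=2 → run D
t=24: queue=[D,F,C,E] q_used=3 → run D
t=25: queue=[F,C,E,D] q_used=0 → run F
t=26: queue=[F,C,E,D] q_used=1 → run F
t=27: queue=[F,C,E,D] q_used=2 → run F
t=28: queue=[F,C,E,D] q_used=3 → run F
t=29: queue=[C,E,D,F] q_used=0 → run C
t=30: queue=[C,E,D,F] q_used=1 → run C
t=31: queue=[E,D,F] q_used=0 → run E
t=32: queue=[E,D,F] q_used=1 → run E
t=33: queue=[E,D,F] q_used=2 → run E
t=34: queue=[E,D,F] q_used=3 → run E
t=35: queue=[D,F] q_used=0 → run D
t=36: queue=[D,F] q_used=1 → run D
t=37: queue=[F] q_used=0 → run F
t=38: (idle)
t=39: (idle)
t=40: (idle)
t=41: (idle)

running at tick 26 = F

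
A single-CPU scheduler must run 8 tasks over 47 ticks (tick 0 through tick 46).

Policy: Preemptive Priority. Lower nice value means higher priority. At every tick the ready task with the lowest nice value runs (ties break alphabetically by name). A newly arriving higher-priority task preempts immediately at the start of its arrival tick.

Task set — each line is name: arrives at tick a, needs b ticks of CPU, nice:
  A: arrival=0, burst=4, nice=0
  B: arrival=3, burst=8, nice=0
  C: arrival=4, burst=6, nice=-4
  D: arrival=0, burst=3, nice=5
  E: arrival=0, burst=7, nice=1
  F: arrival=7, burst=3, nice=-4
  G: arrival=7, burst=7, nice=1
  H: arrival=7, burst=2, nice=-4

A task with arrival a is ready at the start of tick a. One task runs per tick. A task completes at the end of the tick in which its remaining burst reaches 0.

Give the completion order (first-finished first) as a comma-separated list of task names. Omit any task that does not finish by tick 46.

completion order = A, C, F, H, B, E, G, D

t=0: ready={A,D,E} → run A
t=1: ready={A,D,E} → run A
t=2: ready={A,D,E} → run A
t=3: ready={A,B,D,E} → run A
t=4: ready={B,C,D,E} → run C
t=5: ready={B,C,D,E} → run C
t=6: ready={B,C,D,E} → run C
t=7: ready={B,C,D,E,F,G,H} → run C
t=8: ready={B,C,D,E,F,G,H} → run C
t=9: ready={B,C,D,E,F,G,H} → run C
t=10: ready={B,D,E,F,G,H} → run F
t=11: ready={B,D,E,F,G,H} → run F
t=12: ready={B,D,E,F,G,H} → run F
t=13: ready={B,D,E,G,H} → run H
t=14: ready={B,D,E,G,H} → run H
t=15: ready={B,D,E,G} → run B
t=16: ready={B,D,E,G} → run B
t=17: ready={B,D,E,G} → run B
t=18: ready={B,D,E,G} → run B
t=19: ready={B,D,E,G} → run B
t=20: ready={B,D,E,G} → run B
t=21: ready={B,D,E,G} → run B
t=22: ready={B,D,E,G} → run B
t=23: ready={D,E,G} → run E
t=24: ready={D,E,G} → run E
t=25: ready={D,E,G} → run E
t=26: ready={D,E,G} → run E
t=27: ready={D,E,G} → run E
t=28: ready={D,E,G} → run E
t=29: ready={D,E,G} → run E
t=30: ready={D,G} → run G
t=31: ready={D,G} → run G
t=32: ready={D,G} → run G
t=33: ready={D,G} → run G
t=34: ready={D,G} → run G
t=35: ready={D,G} → run G
t=36: ready={D,G} → run G
t=37: ready={D} → run D
t=38: ready={D} → run D
t=39: ready={D} → run D
t=40: (idle)
t=41: (idle)
t=42: (idle)
t=43: (idle)
t=44: (idle)
t=45: (idle)
t=46: (idle)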